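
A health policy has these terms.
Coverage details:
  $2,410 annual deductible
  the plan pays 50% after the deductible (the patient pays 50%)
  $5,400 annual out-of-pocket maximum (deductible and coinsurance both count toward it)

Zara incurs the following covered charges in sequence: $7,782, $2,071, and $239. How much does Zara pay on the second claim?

Claim 1 — $7,782: deductible takes $2,410, $5,372 remains; coinsurance $5,372 × 50% = $2,686. Patient pays $5,096; OOP now $5,096.
Claim 2 — $2,071: 50% coinsurance on $2,071 = $1,035.50. Adding that to $5,096 gives $6,131.50, past the $5,400 cap; patient pays only $5,400 − $5,096 = $304.

$304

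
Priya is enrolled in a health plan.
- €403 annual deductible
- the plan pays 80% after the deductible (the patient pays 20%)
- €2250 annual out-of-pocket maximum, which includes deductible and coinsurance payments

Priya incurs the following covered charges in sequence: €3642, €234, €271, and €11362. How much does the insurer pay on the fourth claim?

€10263.80

Claim 1 — €3642: €403 finishes the deductible; €3239 goes to coinsurance; coinsurance €3239 × 20% = €647.80. Patient owes €1050.80 (running OOP €1050.80). Insurer: €3642 − €1050.80 = €2591.20.
Claim 2 — €234: deductible already satisfied, so patient's share is 20% × €234 = €46.80. Cost to patient: €46.80. OOP to date €1097.60. Plan pays €234 − €46.80 = €187.20.
Claim 3 — €271: deductible met; 20% of €271 = €54.20. Cost to patient: €54.20. OOP to date €1151.80. Insurer: €271 − €54.20 = €216.80.
Claim 4 — €11362: 20% coinsurance on €11362 = €2272.40. That would push OOP to €3424.20, over the €2250 cap, so patient pays €2250 − €1151.80 = €1098.20. Insurer: €11362 − €1098.20 = €10263.80.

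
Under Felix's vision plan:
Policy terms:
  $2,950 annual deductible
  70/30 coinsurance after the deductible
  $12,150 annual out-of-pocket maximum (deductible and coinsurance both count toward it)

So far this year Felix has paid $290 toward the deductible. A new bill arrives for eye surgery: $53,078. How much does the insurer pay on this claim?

Deductible still to meet: $2,950 − $290 = $2,660.
After the $2,660 deductible portion, $53,078 − $2,660 = $50,418 is subject to coinsurance.
Coinsurance: $50,418 × 30% = $15,125.40.
Member responsibility before any cap: $2,660 + $15,125.40 = $17,785.40.
Adding $17,785.40 to the $290 already spent would give $18,075.40, which exceeds the $12,150 cap; the member pays just $12,150 − $290 = $11,860.
Insurer pays the balance: $53,078 − $11,860 = $41,218.

$41,218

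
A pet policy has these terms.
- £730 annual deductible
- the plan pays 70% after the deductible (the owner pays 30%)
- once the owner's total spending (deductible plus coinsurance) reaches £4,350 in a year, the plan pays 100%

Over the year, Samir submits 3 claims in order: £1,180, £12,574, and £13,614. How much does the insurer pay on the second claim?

Claim 1 (£1,180): £730 finishes the deductible; £450 goes to coinsurance; owner's 30% is £135. Owner pays £865; OOP now £865. Insurer: £1,180 − £865 = £315.
Claim 2 (£12,574): deductible met; 30% of £12,574 = £3,772.20. Adding that to £865 gives £4,637.20, past the £4,350 cap; owner pays only £4,350 − £865 = £3,485. Insurer: £12,574 − £3,485 = £9,089.

£9,089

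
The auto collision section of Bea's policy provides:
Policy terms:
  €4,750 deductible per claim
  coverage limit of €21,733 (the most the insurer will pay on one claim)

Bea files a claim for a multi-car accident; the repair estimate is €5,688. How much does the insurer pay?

Less the €4,750 deductible: €5,688 − €4,750 = €938.
€938 is within the €21,733 limit, so the insurer pays €938.

€938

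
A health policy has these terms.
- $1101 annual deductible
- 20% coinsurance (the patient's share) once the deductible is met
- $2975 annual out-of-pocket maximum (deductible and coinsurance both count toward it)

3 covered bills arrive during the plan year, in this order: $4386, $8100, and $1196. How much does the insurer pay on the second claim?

$6883

Bill 1, $4386: $1101 to deductible, leaving $3285; patient's 20% is $657. Patient pays $1758; OOP now $1758. Insurer: $4386 − $1758 = $2628.
Bill 2, $8100: deductible met; 20% of $8100 = $1620. That would push OOP to $3378, over the $2975 cap, so patient pays $2975 − $1758 = $1217. Insurer: $8100 − $1217 = $6883.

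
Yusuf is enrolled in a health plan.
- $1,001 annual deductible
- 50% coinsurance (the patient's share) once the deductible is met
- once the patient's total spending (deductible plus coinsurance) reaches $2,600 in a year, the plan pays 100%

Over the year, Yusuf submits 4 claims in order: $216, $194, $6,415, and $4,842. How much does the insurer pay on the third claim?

$4,225

Bill 1, $216: fully absorbed by the deductible. Cost to patient: $216. OOP to date $216. Insurer: $216 − $216 = $0.
Bill 2, $194: entire amount goes to the deductible. Patient owes $194 (running OOP $410). Plan pays $194 − $194 = $0.
Bill 3, $6,415: deductible takes $591, $5,824 remains; coinsurance $5,824 × 50% = $2,912. Together that's $591 + $2,912 = $3,503. That would push OOP to $3,913, over the $2,600 cap, so patient pays $2,600 − $410 = $2,190. Plan pays $6,415 − $2,190 = $4,225.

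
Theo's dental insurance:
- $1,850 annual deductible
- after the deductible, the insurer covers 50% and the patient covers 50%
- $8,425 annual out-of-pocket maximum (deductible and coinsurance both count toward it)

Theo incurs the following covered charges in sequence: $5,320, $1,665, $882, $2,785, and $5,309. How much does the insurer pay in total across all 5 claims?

Claim 1 ($5,320): deductible takes $1,850, $3,470 remains; patient's 50% is $1,735. Cost to patient: $3,585. OOP to date $3,585. Plan pays $5,320 − $3,585 = $1,735.
Claim 2 ($1,665): deductible met; 50% of $1,665 = $832.50. Cost to patient: $832.50. OOP to date $4,417.50. Insurer: $1,665 − $832.50 = $832.50.
Claim 3 ($882): deductible met; 50% of $882 = $441. Patient owes $441 (running OOP $4,858.50). Plan pays $882 − $441 = $441.
Claim 4 ($2,785): deductible already satisfied, so patient's share is 50% × $2,785 = $1,392.50. Patient owes $1,392.50 (running OOP $6,251). Plan pays $2,785 − $1,392.50 = $1,392.50.
Claim 5 ($5,309): deductible met; 50% of $5,309 = $2,654.50. That would push OOP to $8,905.50, over the $8,425 cap, so patient pays $8,425 − $6,251 = $2,174. Insurer: $5,309 − $2,174 = $3,135.
Insurer total = bills − patient's total = $15,961 − $8,425 = $7,536.

$7,536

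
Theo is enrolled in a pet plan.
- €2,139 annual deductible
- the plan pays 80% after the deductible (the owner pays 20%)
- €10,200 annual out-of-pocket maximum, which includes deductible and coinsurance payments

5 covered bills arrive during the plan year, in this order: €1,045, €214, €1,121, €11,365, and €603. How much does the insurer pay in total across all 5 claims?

Claim 1 — €1,045: all of it applies to the deductible. Cost to owner: €1,045. OOP to date €1,045. Plan pays €1,045 − €1,045 = €0.
Claim 2 — €214: fully absorbed by the deductible. Owner owes €214 (running OOP €1,259). Insurer: €214 − €214 = €0.
Claim 3 — €1,121: €880 to deductible, leaving €241; owner's 20% is €48.20. Owner owes €928.20 (running OOP €2,187.20). Insurer: €1,121 − €928.20 = €192.80.
Claim 4 — €11,365: deductible already satisfied, so owner's share is 20% × €11,365 = €2,273. Owner owes €2,273 (running OOP €4,460.20). Plan pays €11,365 − €2,273 = €9,092.
Claim 5 — €603: deductible already satisfied, so owner's share is 20% × €603 = €120.60. Cost to owner: €120.60. OOP to date €4,580.80. Plan pays €603 − €120.60 = €482.40.
Insurer total = bills − owner's total = €14,348 − €4,580.80 = €9,767.20.

€9,767.20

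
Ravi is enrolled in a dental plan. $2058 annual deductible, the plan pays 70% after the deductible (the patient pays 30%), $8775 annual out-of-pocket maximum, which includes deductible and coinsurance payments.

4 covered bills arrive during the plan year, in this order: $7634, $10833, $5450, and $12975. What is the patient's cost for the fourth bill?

Claim 1 — $7634: deductible takes $2058, $5576 remains; coinsurance $5576 × 30% = $1672.80. Patient owes $3730.80 (running OOP $3730.80).
Claim 2 — $10833: deductible met; 30% of $10833 = $3249.90. Cost to patient: $3249.90. OOP to date $6980.70.
Claim 3 — $5450: deductible already satisfied, so patient's share is 30% × $5450 = $1635. Patient owes $1635 (running OOP $8615.70).
Claim 4 — $12975: deductible already satisfied, so patient's share is 30% × $12975 = $3892.50. Adding that to $8615.70 gives $12508.20, past the $8775 cap; patient pays only $8775 − $8615.70 = $159.30.

$159.30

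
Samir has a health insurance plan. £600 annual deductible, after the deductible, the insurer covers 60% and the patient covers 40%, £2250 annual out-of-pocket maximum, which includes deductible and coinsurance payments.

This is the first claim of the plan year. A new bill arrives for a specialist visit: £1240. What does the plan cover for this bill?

Nothing has been paid toward the £600 deductible, so the first £600 of this charge is applied there.
That leaves £1240 − £600 = £640 for coinsurance.
40% of £640 = £256 falls to the patient.
So the patient owes £600 + £256 = £856 before any cap.
Cumulative spending £0 + £856 = £856 stays under the £2250 maximum.
The plan picks up £1240 − £856 = £384.

£384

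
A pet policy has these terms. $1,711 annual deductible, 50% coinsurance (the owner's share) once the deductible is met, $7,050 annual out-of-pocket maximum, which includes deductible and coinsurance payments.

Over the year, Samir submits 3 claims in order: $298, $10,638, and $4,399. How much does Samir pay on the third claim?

#1 ($298): entire amount goes to the deductible. Owner pays $298; OOP now $298.
#2 ($10,638): deductible takes $1,413, $9,225 remains; coinsurance $9,225 × 50% = $4,612.50. Cost to owner: $6,025.50. OOP to date $6,323.50.
#3 ($4,399): deductible met; 50% of $4,399 = $2,199.50. OOP would hit $8,523 > $7,050, so the cap limits the owner to $7,050 − $6,323.50 = $726.50.

$726.50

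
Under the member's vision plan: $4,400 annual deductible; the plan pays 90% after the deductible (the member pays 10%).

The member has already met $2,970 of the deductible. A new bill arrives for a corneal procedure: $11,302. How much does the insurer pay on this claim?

$8,884.80

$2,970 of the $4,400 deductible is already met, leaving $1,430.
That leaves $11,302 − $1,430 = $9,872 for coinsurance.
Coinsurance: $9,872 × 10% = $987.20.
That puts the member's cost at $1,430 + $987.20 = $2,417.20.
Insurer pays the balance: $11,302 − $2,417.20 = $8,884.80.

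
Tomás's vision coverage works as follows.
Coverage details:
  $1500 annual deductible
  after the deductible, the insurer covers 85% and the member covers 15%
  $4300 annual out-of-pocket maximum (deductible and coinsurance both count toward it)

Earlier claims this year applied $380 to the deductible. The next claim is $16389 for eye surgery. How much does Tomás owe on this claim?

Remaining deductible: $1500 − $380 = $1120.
After the $1120 deductible portion, $16389 − $1120 = $15269 is subject to coinsurance.
Coinsurance: $15269 × 15% = $2290.35.
Member responsibility before any cap: $1120 + $2290.35 = $3410.35.
Year-to-date out-of-pocket becomes $380 + $3410.35 = $3790.35, still under the $4300 maximum, so no cap applies.

$3410.35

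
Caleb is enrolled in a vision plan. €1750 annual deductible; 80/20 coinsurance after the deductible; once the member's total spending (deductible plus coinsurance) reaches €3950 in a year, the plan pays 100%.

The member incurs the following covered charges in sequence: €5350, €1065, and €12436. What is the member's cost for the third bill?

€1267

Bill 1, €5350: deductible takes €1750, €3600 remains; coinsurance €3600 × 20% = €720. Member owes €2470 (running OOP €2470).
Bill 2, €1065: deductible already satisfied, so member's share is 20% × €1065 = €213. Member owes €213 (running OOP €2683).
Bill 3, €12436: deductible already satisfied, so member's share is 20% × €12436 = €2487.20. Adding that to €2683 gives €5170.20, past the €3950 cap; member pays only €3950 − €2683 = €1267.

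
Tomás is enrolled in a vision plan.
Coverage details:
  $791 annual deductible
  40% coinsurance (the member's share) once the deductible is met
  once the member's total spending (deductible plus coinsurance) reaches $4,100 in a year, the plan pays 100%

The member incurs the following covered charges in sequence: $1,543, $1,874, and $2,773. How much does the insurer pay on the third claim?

Claim 1 ($1,543): deductible takes $791, $752 remains; member's 40% is $300.80. Member owes $1,091.80 (running OOP $1,091.80). Plan pays $1,543 − $1,091.80 = $451.20.
Claim 2 ($1,874): 40% coinsurance on $1,874 = $749.60. Member pays $749.60; OOP now $1,841.40. Insurer: $1,874 − $749.60 = $1,124.40.
Claim 3 ($2,773): deductible met; 40% of $2,773 = $1,109.20. Member pays $1,109.20; OOP now $2,950.60. Insurer: $2,773 − $1,109.20 = $1,663.80.

$1,663.80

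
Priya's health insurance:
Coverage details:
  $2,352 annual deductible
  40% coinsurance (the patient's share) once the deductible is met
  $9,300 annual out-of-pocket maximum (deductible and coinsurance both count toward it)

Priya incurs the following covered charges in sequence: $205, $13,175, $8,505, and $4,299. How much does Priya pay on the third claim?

$2,536.80

#1 ($205): all of it applies to the deductible. Patient pays $205; OOP now $205.
#2 ($13,175): deductible takes $2,147, $11,028 remains; coinsurance $11,028 × 40% = $4,411.20. Patient pays $6,558.20; OOP now $6,763.20.
#3 ($8,505): 40% coinsurance on $8,505 = $3,402. Adding that to $6,763.20 gives $10,165.20, past the $9,300 cap; patient pays only $9,300 − $6,763.20 = $2,536.80.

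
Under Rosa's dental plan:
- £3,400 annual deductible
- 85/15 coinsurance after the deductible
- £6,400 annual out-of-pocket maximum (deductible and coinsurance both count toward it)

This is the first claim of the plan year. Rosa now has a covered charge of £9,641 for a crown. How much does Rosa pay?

£4,336.15

Nothing has been paid toward the £3,400 deductible, so the first £3,400 of this charge is applied there.
That leaves £9,641 − £3,400 = £6,241 for coinsurance.
Coinsurance: £6,241 × 15% = £936.15.
So the patient owes £3,400 + £936.15 = £4,336.15 before any cap.
Cumulative spending £0 + £4,336.15 = £4,336.15 stays under the £6,400 maximum.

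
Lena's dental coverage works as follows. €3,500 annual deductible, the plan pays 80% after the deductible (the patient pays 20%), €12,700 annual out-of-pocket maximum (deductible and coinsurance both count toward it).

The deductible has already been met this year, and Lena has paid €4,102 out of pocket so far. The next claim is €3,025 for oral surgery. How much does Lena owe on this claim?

With the deductible met, the entire €3,025 is subject to coinsurance.
Patient's 20% share of €3,025 is €605.
Total out-of-pocket so far would be €4,102 + €605 = €4,707, below the €12,700 cap — no reduction.

€605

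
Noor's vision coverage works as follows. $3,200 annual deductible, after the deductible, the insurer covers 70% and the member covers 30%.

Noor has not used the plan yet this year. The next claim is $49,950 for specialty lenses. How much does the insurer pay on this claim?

Nothing has been paid toward the $3,200 deductible, so the first $3,200 of this charge is applied there.
That leaves $49,950 − $3,200 = $46,750 for coinsurance.
Coinsurance: $46,750 × 30% = $14,025.
So the member owes $3,200 + $14,025 = $17,225.
Insurer pays the balance: $49,950 − $17,225 = $32,725.

$32,725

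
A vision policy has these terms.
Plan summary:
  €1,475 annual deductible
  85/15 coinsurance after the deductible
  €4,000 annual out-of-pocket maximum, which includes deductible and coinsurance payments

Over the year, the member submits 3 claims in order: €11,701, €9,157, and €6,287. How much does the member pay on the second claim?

Claim 1 (€11,701): deductible takes €1,475, €10,226 remains; member's 15% is €1,533.90. Member pays €3,008.90; OOP now €3,008.90.
Claim 2 (€9,157): deductible already satisfied, so member's share is 15% × €9,157 = €1,373.55. That would push OOP to €4,382.45, over the €4,000 cap, so member pays €4,000 − €3,008.90 = €991.10.

€991.10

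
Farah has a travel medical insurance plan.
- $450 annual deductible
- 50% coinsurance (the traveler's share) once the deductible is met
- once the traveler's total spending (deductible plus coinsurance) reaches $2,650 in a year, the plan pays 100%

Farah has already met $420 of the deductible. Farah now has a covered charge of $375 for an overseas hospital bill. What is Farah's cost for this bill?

$202.50

Remaining deductible: $450 − $420 = $30.
After the $30 deductible portion, $375 − $30 = $345 is subject to coinsurance.
Coinsurance: $345 × 50% = $172.50.
So the traveler owes $30 + $172.50 = $202.50 before any cap.
Year-to-date out-of-pocket becomes $420 + $202.50 = $622.50, still under the $2,650 maximum, so no cap applies.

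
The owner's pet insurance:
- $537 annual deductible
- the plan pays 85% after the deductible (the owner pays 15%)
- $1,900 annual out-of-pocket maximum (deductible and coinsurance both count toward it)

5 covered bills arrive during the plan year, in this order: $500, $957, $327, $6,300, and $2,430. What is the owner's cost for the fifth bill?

Claim 1 ($500): entire amount goes to the deductible. Owner pays $500; OOP now $500.
Claim 2 ($957): $37 to deductible, leaving $920; 15% of $920 = $138. Owner pays $175; OOP now $675.
Claim 3 ($327): deductible already satisfied, so owner's share is 15% × $327 = $49.05. Owner pays $49.05; OOP now $724.05.
Claim 4 ($6,300): 15% coinsurance on $6,300 = $945. Cost to owner: $945. OOP to date $1,669.05.
Claim 5 ($2,430): 15% coinsurance on $2,430 = $364.50. Adding that to $1,669.05 gives $2,033.55, past the $1,900 cap; owner pays only $1,900 − $1,669.05 = $230.95.

$230.95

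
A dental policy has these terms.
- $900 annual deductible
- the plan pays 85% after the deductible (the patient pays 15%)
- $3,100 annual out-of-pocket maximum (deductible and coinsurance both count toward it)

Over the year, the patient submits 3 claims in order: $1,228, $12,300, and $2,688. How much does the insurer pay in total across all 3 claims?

$13,116

#1 ($1,228): $900 finishes the deductible; $328 goes to coinsurance; 15% of $328 = $49.20. Patient pays $949.20; OOP now $949.20. Insurer: $1,228 − $949.20 = $278.80.
#2 ($12,300): 15% coinsurance on $12,300 = $1,845. Patient owes $1,845 (running OOP $2,794.20). Plan pays $12,300 − $1,845 = $10,455.
#3 ($2,688): deductible already satisfied, so patient's share is 15% × $2,688 = $403.20. That would push OOP to $3,197.40, over the $3,100 cap, so patient pays $3,100 − $2,794.20 = $305.80. Insurer: $2,688 − $305.80 = $2,382.20.
Insurer total = bills − patient's total = $16,216 − $3,100 = $13,116.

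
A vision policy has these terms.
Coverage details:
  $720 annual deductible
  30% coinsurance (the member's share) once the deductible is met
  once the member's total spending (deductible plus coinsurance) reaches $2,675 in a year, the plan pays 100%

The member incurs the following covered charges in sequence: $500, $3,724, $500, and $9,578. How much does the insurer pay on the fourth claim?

$8,824.20

#1 ($500): entire amount goes to the deductible. Member pays $500; OOP now $500. Insurer: $500 − $500 = $0.
#2 ($3,724): deductible takes $220, $3,504 remains; coinsurance $3,504 × 30% = $1,051.20. Cost to member: $1,271.20. OOP to date $1,771.20. Plan pays $3,724 − $1,271.20 = $2,452.80.
#3 ($500): 30% coinsurance on $500 = $150. Member pays $150; OOP now $1,921.20. Insurer: $500 − $150 = $350.
#4 ($9,578): 30% coinsurance on $9,578 = $2,873.40. Adding that to $1,921.20 gives $4,794.60, past the $2,675 cap; member pays only $2,675 − $1,921.20 = $753.80. Plan pays $9,578 − $753.80 = $8,824.20.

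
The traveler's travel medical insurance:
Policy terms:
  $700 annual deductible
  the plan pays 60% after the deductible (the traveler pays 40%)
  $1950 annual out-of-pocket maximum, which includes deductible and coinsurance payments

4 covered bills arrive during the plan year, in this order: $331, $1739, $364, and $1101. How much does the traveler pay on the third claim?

$145.60

Claim 1 — $331: all of it applies to the deductible. Cost to traveler: $331. OOP to date $331.
Claim 2 — $1739: deductible takes $369, $1370 remains; coinsurance $1370 × 40% = $548. Cost to traveler: $917. OOP to date $1248.
Claim 3 — $364: 40% coinsurance on $364 = $145.60. Traveler pays $145.60; OOP now $1393.60.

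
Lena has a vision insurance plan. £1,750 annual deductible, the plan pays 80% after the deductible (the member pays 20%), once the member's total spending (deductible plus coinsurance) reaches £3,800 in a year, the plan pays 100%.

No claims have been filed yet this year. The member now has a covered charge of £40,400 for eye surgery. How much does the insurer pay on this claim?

Nothing has been paid toward the £1,750 deductible, so the first £1,750 of this charge is applied there.
After the £1,750 deductible portion, £40,400 − £1,750 = £38,650 is subject to coinsurance.
Coinsurance: £38,650 × 20% = £7,730.
That puts the member's cost at £1,750 + £7,730 = £9,480 before any cap.
That would bring total out-of-pocket to £9,480, past the £3,800 cap. The member is capped at £3,800 − £0 = £3,800 on this claim.
The insurer covers the remainder: £40,400 − £3,800 = £36,600.

£36,600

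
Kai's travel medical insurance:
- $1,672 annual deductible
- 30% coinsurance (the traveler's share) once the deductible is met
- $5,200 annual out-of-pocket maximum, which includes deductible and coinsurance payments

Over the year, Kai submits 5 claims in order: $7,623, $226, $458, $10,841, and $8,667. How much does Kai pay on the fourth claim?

$1,537.50

#1 ($7,623): deductible takes $1,672, $5,951 remains; coinsurance $5,951 × 30% = $1,785.30. Cost to traveler: $3,457.30. OOP to date $3,457.30.
#2 ($226): deductible met; 30% of $226 = $67.80. Traveler pays $67.80; OOP now $3,525.10.
#3 ($458): deductible met; 30% of $458 = $137.40. Traveler owes $137.40 (running OOP $3,662.50).
#4 ($10,841): deductible met; 30% of $10,841 = $3,252.30. OOP would hit $6,914.80 > $5,200, so the cap limits the traveler to $5,200 − $3,662.50 = $1,537.50.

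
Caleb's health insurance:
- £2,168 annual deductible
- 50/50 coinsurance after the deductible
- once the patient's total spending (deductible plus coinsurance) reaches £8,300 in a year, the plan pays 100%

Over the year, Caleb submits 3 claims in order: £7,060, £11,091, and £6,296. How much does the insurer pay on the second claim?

£7,405

Claim 1 (£7,060): deductible takes £2,168, £4,892 remains; patient's 50% is £2,446. Patient pays £4,614; OOP now £4,614. Plan pays £7,060 − £4,614 = £2,446.
Claim 2 (£11,091): 50% coinsurance on £11,091 = £5,545.50. OOP would hit £10,159.50 > £8,300, so the cap limits the patient to £8,300 − £4,614 = £3,686. Insurer: £11,091 − £3,686 = £7,405.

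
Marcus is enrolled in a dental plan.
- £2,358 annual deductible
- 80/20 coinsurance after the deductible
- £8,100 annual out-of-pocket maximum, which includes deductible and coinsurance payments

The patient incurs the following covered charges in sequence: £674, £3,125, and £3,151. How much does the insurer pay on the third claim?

£2,520.80

Claim 1 — £674: entire amount goes to the deductible. Patient owes £674 (running OOP £674). Insurer: £674 − £674 = £0.
Claim 2 — £3,125: deductible takes £1,684, £1,441 remains; 20% of £1,441 = £288.20. Patient owes £1,972.20 (running OOP £2,646.20). Plan pays £3,125 − £1,972.20 = £1,152.80.
Claim 3 — £3,151: 20% coinsurance on £3,151 = £630.20. Cost to patient: £630.20. OOP to date £3,276.40. Insurer: £3,151 − £630.20 = £2,520.80.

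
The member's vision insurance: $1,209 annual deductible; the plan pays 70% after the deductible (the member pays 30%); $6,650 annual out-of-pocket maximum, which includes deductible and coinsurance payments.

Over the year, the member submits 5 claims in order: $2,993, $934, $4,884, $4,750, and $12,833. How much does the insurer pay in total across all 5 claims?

$19,744

Claim 1 ($2,993): $1,209 finishes the deductible; $1,784 goes to coinsurance; 30% of $1,784 = $535.20. Cost to member: $1,744.20. OOP to date $1,744.20. Insurer: $2,993 − $1,744.20 = $1,248.80.
Claim 2 ($934): 30% coinsurance on $934 = $280.20. Member pays $280.20; OOP now $2,024.40. Plan pays $934 − $280.20 = $653.80.
Claim 3 ($4,884): deductible met; 30% of $4,884 = $1,465.20. Cost to member: $1,465.20. OOP to date $3,489.60. Plan pays $4,884 − $1,465.20 = $3,418.80.
Claim 4 ($4,750): deductible already satisfied, so member's share is 30% × $4,750 = $1,425. Member owes $1,425 (running OOP $4,914.60). Insurer: $4,750 − $1,425 = $3,325.
Claim 5 ($12,833): deductible met; 30% of $12,833 = $3,849.90. OOP would hit $8,764.50 > $6,650, so the cap limits the member to $6,650 − $4,914.60 = $1,735.40. Plan pays $12,833 − $1,735.40 = $11,097.60.
Insurer total: $1,248.80 + $653.80 + $3,418.80 + $3,325 + $11,097.60 = $19,744.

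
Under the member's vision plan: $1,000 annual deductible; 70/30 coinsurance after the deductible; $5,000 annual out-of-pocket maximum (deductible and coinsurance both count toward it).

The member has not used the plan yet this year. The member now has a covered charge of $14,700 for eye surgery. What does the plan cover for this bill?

$9,700

Deductible not yet touched, so the first $1,000 of the bill goes to the deductible.
That leaves $14,700 − $1,000 = $13,700 for coinsurance.
30% of $13,700 = $4,110 falls to the member.
So the member owes $1,000 + $4,110 = $5,110 before any cap.
That would bring total out-of-pocket to $5,110, past the $5,000 cap. The member is capped at $5,000 − $0 = $5,000 on this claim.
Insurer pays the balance: $14,700 − $5,000 = $9,700.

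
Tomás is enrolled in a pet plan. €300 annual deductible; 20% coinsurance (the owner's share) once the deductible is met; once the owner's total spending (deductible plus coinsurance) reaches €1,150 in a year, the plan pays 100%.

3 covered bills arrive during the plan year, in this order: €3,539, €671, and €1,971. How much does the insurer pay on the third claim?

Claim 1 (€3,539): deductible takes €300, €3,239 remains; owner's 20% is €647.80. Owner pays €947.80; OOP now €947.80. Plan pays €3,539 − €947.80 = €2,591.20.
Claim 2 (€671): deductible already satisfied, so owner's share is 20% × €671 = €134.20. Owner owes €134.20 (running OOP €1,082). Plan pays €671 − €134.20 = €536.80.
Claim 3 (€1,971): deductible met; 20% of €1,971 = €394.20. OOP would hit €1,476.20 > €1,150, so the cap limits the owner to €1,150 − €1,082 = €68. Plan pays €1,971 − €68 = €1,903.

€1,903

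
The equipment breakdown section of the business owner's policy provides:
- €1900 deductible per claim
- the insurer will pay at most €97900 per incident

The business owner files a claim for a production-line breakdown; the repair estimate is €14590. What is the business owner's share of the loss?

After the deductible, €14590 − €1900 = €12690 remains.
€12690 is within the €97900 limit, so the insurer pays €12690.
Out of pocket: €14590 − €12690 = €1900.

€1900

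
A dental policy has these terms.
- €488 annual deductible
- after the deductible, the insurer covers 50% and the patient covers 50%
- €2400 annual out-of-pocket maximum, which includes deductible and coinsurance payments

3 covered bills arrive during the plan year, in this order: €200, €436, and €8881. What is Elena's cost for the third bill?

Claim 1 (€200): entire amount goes to the deductible. Patient owes €200 (running OOP €200).
Claim 2 (€436): deductible takes €288, €148 remains; coinsurance €148 × 50% = €74. Patient pays €362; OOP now €562.
Claim 3 (€8881): deductible met; 50% of €8881 = €4440.50. OOP would hit €5002.50 > €2400, so the cap limits the patient to €2400 − €562 = €1838.

€1838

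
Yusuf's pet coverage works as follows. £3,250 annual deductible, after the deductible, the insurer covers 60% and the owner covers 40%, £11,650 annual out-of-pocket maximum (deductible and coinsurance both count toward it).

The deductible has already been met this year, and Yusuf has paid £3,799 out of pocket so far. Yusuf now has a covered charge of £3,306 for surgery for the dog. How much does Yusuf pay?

£1,322.40

With the deductible met, the entire £3,306 is subject to coinsurance.
Coinsurance: £3,306 × 40% = £1,322.40.
Cumulative spending £3,799 + £1,322.40 = £5,121.40 stays under the £11,650 maximum.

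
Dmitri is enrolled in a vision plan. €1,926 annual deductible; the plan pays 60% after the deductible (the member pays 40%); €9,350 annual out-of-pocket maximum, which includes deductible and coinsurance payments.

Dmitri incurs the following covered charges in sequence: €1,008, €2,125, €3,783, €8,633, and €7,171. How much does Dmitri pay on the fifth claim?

€1,974.80

#1 (€1,008): all of it applies to the deductible. Member owes €1,008 (running OOP €1,008).
#2 (€2,125): €918 finishes the deductible; €1,207 goes to coinsurance; member's 40% is €482.80. Cost to member: €1,400.80. OOP to date €2,408.80.
#3 (€3,783): deductible met; 40% of €3,783 = €1,513.20. Member owes €1,513.20 (running OOP €3,922).
#4 (€8,633): 40% coinsurance on €8,633 = €3,453.20. Member pays €3,453.20; OOP now €7,375.20.
#5 (€7,171): deductible already satisfied, so member's share is 40% × €7,171 = €2,868.40. Adding that to €7,375.20 gives €10,243.60, past the €9,350 cap; member pays only €9,350 − €7,375.20 = €1,974.80.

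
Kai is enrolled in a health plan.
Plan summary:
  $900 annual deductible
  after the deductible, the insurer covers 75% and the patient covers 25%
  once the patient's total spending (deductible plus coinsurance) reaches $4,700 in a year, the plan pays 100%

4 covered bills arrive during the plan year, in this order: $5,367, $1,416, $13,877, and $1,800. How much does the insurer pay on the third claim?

$11,547.75

#1 ($5,367): deductible takes $900, $4,467 remains; patient's 25% is $1,116.75. Patient pays $2,016.75; OOP now $2,016.75. Plan pays $5,367 − $2,016.75 = $3,350.25.
#2 ($1,416): deductible already satisfied, so patient's share is 25% × $1,416 = $354. Patient owes $354 (running OOP $2,370.75). Insurer: $1,416 − $354 = $1,062.
#3 ($13,877): deductible met; 25% of $13,877 = $3,469.25. That would push OOP to $5,840, over the $4,700 cap, so patient pays $4,700 − $2,370.75 = $2,329.25. Insurer: $13,877 − $2,329.25 = $11,547.75.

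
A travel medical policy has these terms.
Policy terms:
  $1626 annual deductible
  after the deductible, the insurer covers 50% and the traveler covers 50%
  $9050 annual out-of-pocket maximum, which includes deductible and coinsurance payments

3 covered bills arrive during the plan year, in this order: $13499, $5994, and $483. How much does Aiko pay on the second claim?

$1487.50

Claim 1 ($13499): $1626 finishes the deductible; $11873 goes to coinsurance; 50% of $11873 = $5936.50. Traveler owes $7562.50 (running OOP $7562.50).
Claim 2 ($5994): 50% coinsurance on $5994 = $2997. Adding that to $7562.50 gives $10559.50, past the $9050 cap; traveler pays only $9050 − $7562.50 = $1487.50.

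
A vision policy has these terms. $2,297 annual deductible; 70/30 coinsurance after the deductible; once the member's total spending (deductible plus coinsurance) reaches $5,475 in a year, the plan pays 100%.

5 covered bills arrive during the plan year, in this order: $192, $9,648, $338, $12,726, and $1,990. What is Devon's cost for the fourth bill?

$813.70

Claim 1 ($192): fully absorbed by the deductible. Member owes $192 (running OOP $192).
Claim 2 ($9,648): $2,105 finishes the deductible; $7,543 goes to coinsurance; coinsurance $7,543 × 30% = $2,262.90. Member pays $4,367.90; OOP now $4,559.90.
Claim 3 ($338): deductible already satisfied, so member's share is 30% × $338 = $101.40. Member owes $101.40 (running OOP $4,661.30).
Claim 4 ($12,726): deductible already satisfied, so member's share is 30% × $12,726 = $3,817.80. Adding that to $4,661.30 gives $8,479.10, past the $5,475 cap; member pays only $5,475 − $4,661.30 = $813.70.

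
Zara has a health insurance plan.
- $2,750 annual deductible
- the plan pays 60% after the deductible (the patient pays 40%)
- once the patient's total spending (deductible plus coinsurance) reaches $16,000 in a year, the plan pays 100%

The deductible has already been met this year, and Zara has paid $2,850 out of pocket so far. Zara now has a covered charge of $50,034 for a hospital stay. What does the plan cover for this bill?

With the deductible met, the entire $50,034 is subject to coinsurance.
40% of $50,034 = $20,013.60 falls to the patient.
Adding $20,013.60 to the $2,850 already spent would give $22,863.60, which exceeds the $16,000 cap; the patient pays just $16,000 − $2,850 = $13,150.
Insurer pays the balance: $50,034 − $13,150 = $36,884.

$36,884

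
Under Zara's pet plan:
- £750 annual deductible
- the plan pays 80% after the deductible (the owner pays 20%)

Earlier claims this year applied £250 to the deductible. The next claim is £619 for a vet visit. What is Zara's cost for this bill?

£250 of the £750 deductible is already met, leaving £500.
That leaves £619 − £500 = £119 for coinsurance.
Coinsurance: £119 × 20% = £23.80.
So the owner owes £500 + £23.80 = £523.80.

£523.80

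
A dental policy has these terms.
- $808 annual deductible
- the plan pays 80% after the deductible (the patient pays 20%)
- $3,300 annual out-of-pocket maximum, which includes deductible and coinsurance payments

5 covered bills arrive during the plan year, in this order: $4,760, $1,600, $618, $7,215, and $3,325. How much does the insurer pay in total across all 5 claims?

$14,218

Claim 1 — $4,760: $808 finishes the deductible; $3,952 goes to coinsurance; coinsurance $3,952 × 20% = $790.40. Patient owes $1,598.40 (running OOP $1,598.40). Insurer: $4,760 − $1,598.40 = $3,161.60.
Claim 2 — $1,600: deductible met; 20% of $1,600 = $320. Patient owes $320 (running OOP $1,918.40). Insurer: $1,600 − $320 = $1,280.
Claim 3 — $618: 20% coinsurance on $618 = $123.60. Cost to patient: $123.60. OOP to date $2,042. Insurer: $618 − $123.60 = $494.40.
Claim 4 — $7,215: deductible already satisfied, so patient's share is 20% × $7,215 = $1,443. OOP would hit $3,485 > $3,300, so the cap limits the patient to $3,300 − $2,042 = $1,258. Insurer: $7,215 − $1,258 = $5,957.
Claim 5 — $3,325: deductible met; 20% of $3,325 = $665. That would push OOP to $3,965, over the $3,300 cap, so patient pays $3,300 − $3,300 = $0. Plan pays $3,325 − $0 = $3,325.
Insurer total = bills − patient's total = $17,518 − $3,300 = $14,218.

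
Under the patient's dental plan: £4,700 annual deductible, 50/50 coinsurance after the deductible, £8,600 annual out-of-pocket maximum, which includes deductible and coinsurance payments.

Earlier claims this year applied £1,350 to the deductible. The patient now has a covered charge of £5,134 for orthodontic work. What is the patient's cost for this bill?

Remaining deductible: £4,700 − £1,350 = £3,350.
The remaining £1,784 (= £5,134 − £3,350) moves to coinsurance.
Patient's 50% share of £1,784 is £892.
Patient responsibility before any cap: £3,350 + £892 = £4,242.
Year-to-date out-of-pocket becomes £1,350 + £4,242 = £5,592, still under the £8,600 maximum, so no cap applies.

£4,242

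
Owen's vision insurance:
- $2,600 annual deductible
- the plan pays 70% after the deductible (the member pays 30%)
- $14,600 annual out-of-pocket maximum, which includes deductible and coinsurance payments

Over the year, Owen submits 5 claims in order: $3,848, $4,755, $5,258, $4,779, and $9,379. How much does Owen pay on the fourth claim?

Bill 1, $3,848: $2,600 to deductible, leaving $1,248; 30% of $1,248 = $374.40. Member owes $2,974.40 (running OOP $2,974.40).
Bill 2, $4,755: deductible already satisfied, so member's share is 30% × $4,755 = $1,426.50. Cost to member: $1,426.50. OOP to date $4,400.90.
Bill 3, $5,258: deductible already satisfied, so member's share is 30% × $5,258 = $1,577.40. Member owes $1,577.40 (running OOP $5,978.30).
Bill 4, $4,779: deductible already satisfied, so member's share is 30% × $4,779 = $1,433.70. Member pays $1,433.70; OOP now $7,412.

$1,433.70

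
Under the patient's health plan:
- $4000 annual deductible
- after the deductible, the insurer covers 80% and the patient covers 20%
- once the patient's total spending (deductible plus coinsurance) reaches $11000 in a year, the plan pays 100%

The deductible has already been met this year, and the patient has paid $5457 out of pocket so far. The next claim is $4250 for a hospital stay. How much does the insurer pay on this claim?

$3400

The deductible is already satisfied, so the full bill goes to coinsurance.
Coinsurance: $4250 × 20% = $850.
Total out-of-pocket so far would be $5457 + $850 = $6307, below the $11000 cap — no reduction.
The insurer covers the remainder: $4250 − $850 = $3400.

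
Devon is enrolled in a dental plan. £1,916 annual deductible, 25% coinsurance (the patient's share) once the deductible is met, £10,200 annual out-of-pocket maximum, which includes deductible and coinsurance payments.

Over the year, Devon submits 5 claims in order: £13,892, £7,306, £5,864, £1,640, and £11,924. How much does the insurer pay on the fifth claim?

£10,336.50

Claim 1 (£13,892): £1,916 to deductible, leaving £11,976; patient's 25% is £2,994. Patient pays £4,910; OOP now £4,910. Insurer: £13,892 − £4,910 = £8,982.
Claim 2 (£7,306): deductible met; 25% of £7,306 = £1,826.50. Cost to patient: £1,826.50. OOP to date £6,736.50. Plan pays £7,306 − £1,826.50 = £5,479.50.
Claim 3 (£5,864): deductible already satisfied, so patient's share is 25% × £5,864 = £1,466. Patient pays £1,466; OOP now £8,202.50. Insurer: £5,864 − £1,466 = £4,398.
Claim 4 (£1,640): 25% coinsurance on £1,640 = £410. Patient owes £410 (running OOP £8,612.50). Insurer: £1,640 − £410 = £1,230.
Claim 5 (£11,924): deductible met; 25% of £11,924 = £2,981. Adding that to £8,612.50 gives £11,593.50, past the £10,200 cap; patient pays only £10,200 − £8,612.50 = £1,587.50. Insurer: £11,924 − £1,587.50 = £10,336.50.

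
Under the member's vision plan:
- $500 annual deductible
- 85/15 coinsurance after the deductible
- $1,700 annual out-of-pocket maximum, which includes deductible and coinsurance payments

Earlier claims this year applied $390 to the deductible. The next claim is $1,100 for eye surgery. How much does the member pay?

Remaining deductible: $500 − $390 = $110.
The remaining $990 (= $1,100 − $110) moves to coinsurance.
Member's 15% share of $990 is $148.50.
That puts the member's cost at $110 + $148.50 = $258.50 before any cap.
Cumulative spending $390 + $258.50 = $648.50 stays under the $1,700 maximum.

$258.50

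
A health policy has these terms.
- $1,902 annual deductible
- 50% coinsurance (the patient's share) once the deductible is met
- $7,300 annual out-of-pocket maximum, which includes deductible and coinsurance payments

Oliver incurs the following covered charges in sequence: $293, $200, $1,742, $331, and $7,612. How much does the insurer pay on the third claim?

$166.50

Bill 1, $293: fully absorbed by the deductible. Cost to patient: $293. OOP to date $293. Insurer: $293 − $293 = $0.
Bill 2, $200: all of it applies to the deductible. Patient owes $200 (running OOP $493). Plan pays $200 − $200 = $0.
Bill 3, $1,742: deductible takes $1,409, $333 remains; 50% of $333 = $166.50. Cost to patient: $1,575.50. OOP to date $2,068.50. Insurer: $1,742 − $1,575.50 = $166.50.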